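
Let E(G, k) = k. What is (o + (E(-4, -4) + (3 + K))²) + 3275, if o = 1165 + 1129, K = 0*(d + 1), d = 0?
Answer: 5570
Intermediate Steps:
K = 0 (K = 0*(0 + 1) = 0*1 = 0)
o = 2294
(o + (E(-4, -4) + (3 + K))²) + 3275 = (2294 + (-4 + (3 + 0))²) + 3275 = (2294 + (-4 + 3)²) + 3275 = (2294 + (-1)²) + 3275 = (2294 + 1) + 3275 = 2295 + 3275 = 5570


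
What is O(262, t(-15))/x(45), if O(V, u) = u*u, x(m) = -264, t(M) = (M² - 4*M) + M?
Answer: -6075/22 ≈ -276.14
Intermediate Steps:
t(M) = M² - 3*M
O(V, u) = u²
O(262, t(-15))/x(45) = (-15*(-3 - 15))²/(-264) = (-15*(-18))²*(-1/264) = 270²*(-1/264) = 72900*(-1/264) = -6075/22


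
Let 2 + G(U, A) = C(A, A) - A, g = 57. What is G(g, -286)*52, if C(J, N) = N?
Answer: -104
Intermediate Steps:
G(U, A) = -2 (G(U, A) = -2 + (A - A) = -2 + 0 = -2)
G(g, -286)*52 = -2*52 = -104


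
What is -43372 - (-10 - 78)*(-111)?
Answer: -53140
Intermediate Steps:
-43372 - (-10 - 78)*(-111) = -43372 - (-88)*(-111) = -43372 - 1*9768 = -43372 - 9768 = -53140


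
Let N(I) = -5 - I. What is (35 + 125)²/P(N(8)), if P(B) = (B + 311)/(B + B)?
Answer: -332800/149 ≈ -2233.6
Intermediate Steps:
P(B) = (311 + B)/(2*B) (P(B) = (311 + B)/((2*B)) = (311 + B)*(1/(2*B)) = (311 + B)/(2*B))
(35 + 125)²/P(N(8)) = (35 + 125)²/(((311 + (-5 - 1*8))/(2*(-5 - 1*8)))) = 160²/(((311 + (-5 - 8))/(2*(-5 - 8)))) = 25600/(((½)*(311 - 13)/(-13))) = 25600/(((½)*(-1/13)*298)) = 25600/(-149/13) = 25600*(-13/149) = -332800/149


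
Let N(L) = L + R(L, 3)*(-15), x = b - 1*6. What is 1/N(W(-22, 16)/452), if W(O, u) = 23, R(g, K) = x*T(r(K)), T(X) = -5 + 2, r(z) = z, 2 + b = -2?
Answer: -452/203377 ≈ -0.0022225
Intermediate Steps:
b = -4 (b = -2 - 2 = -4)
x = -10 (x = -4 - 1*6 = -4 - 6 = -10)
T(X) = -3
R(g, K) = 30 (R(g, K) = -10*(-3) = 30)
N(L) = -450 + L (N(L) = L + 30*(-15) = L - 450 = -450 + L)
1/N(W(-22, 16)/452) = 1/(-450 + 23/452) = 1/(-203377/452) = -452/203377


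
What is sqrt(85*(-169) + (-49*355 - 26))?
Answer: I*sqrt(31786) ≈ 178.29*I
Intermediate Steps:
sqrt(85*(-169) + (-49*355 - 26)) = sqrt(-14365 + (-17395 - 26)) = sqrt(-14365 - 17421) = sqrt(-31786) = I*sqrt(31786)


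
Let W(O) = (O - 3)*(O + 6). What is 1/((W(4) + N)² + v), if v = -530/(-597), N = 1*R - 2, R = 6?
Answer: 597/117542 ≈ 0.0050790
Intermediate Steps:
W(O) = (-3 + O)*(6 + O)
N = 4 (N = 1*6 - 2 = 6 - 2 = 4)
v = 530/597 (v = -530*(-1/597) = 530/597 ≈ 0.88777)
1/((W(4) + N)² + v) = 1/(((-18 + 4² + 3*4) + 4)² + 530/597) = 1/(((-18 + 16 + 12) + 4)² + 530/597) = 1/((10 + 4)² + 530/597) = 1/(14² + 530/597) = 1/(196 + 530/597) = 1/(117542/597) = 597/117542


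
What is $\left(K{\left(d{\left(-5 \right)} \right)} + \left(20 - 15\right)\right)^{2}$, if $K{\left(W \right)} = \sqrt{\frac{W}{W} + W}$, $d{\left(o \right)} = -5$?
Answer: $21 + 20 i \approx 21.0 + 20.0 i$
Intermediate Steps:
$K{\left(W \right)} = \sqrt{1 + W}$
$\left(K{\left(d{\left(-5 \right)} \right)} + \left(20 - 15\right)\right)^{2} = \left(\sqrt{1 - 5} + \left(20 - 15\right)\right)^{2} = \left(\sqrt{-4} + \left(20 - 15\right)\right)^{2} = \left(2 i + 5\right)^{2} = \left(5 + 2 i\right)^{2}$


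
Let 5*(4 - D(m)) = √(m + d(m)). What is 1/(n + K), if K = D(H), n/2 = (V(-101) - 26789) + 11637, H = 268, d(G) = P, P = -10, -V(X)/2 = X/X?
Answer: -378800/11479155071 + 5*√258/22958310142 ≈ -3.2995e-5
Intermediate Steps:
V(X) = -2 (V(X) = -2*X/X = -2*1 = -2)
d(G) = -10
D(m) = 4 - √(-10 + m)/5 (D(m) = 4 - √(m - 10)/5 = 4 - √(-10 + m)/5)
n = -30308 (n = 2*((-2 - 26789) + 11637) = 2*(-26791 + 11637) = 2*(-15154) = -30308)
K = 4 - √258/5 (K = 4 - √(-10 + 268)/5 = 4 - √258/5 ≈ 0.78752)
1/(n + K) = 1/(-30308 + (4 - √258/5)) = 1/(-30304 - √258/5)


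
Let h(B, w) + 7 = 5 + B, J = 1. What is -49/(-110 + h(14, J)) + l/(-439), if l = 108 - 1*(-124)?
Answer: -25/878 ≈ -0.028474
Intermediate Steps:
l = 232 (l = 108 + 124 = 232)
h(B, w) = -2 + B (h(B, w) = -7 + (5 + B) = -2 + B)
-49/(-110 + h(14, J)) + l/(-439) = -49/(-110 + (-2 + 14)) + 232/(-439) = -49/(-110 + 12) + 232*(-1/439) = -49/(-98) - 232/439 = -49*(-1/98) - 232/439 = 1/2 - 232/439 = -25/878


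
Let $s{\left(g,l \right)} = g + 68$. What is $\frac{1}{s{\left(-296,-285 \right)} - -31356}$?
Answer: $\frac{1}{31128} \approx 3.2125 \cdot 10^{-5}$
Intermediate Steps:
$s{\left(g,l \right)} = 68 + g$
$\frac{1}{s{\left(-296,-285 \right)} - -31356} = \frac{1}{\left(68 - 296\right) - -31356} = \frac{1}{-228 + 31356} = \frac{1}{31128}$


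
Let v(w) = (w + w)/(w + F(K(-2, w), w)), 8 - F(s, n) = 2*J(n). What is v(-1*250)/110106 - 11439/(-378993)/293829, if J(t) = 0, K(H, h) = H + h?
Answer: 1555121297548/82423242689848929 ≈ 1.8868e-5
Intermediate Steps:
F(s, n) = 8 (F(s, n) = 8 - 2*0 = 8 - 1*0 = 8 + 0 = 8)
v(w) = 2*w/(8 + w) (v(w) = (w + w)/(w + 8) = (2*w)/(8 + w) = 2*w/(8 + w))
v(-1*250)/110106 - 11439/(-378993)/293829 = (2*(-1*250)/(8 - 1*250))/110106 - 11439/(-378993)/293829 = (2*(-250)/(8 - 250))*(1/110106) - 11439*(-1/378993)*(1/293829) = (2*(-250)/(-242))*(1/110106) + (3813/126331)*(1/293829) = (2*(-250)*(-1/242))*(1/110106) + 1271/12373237133 = (250/121)*(1/110106) + 1271/12373237133 = 125/6661413 + 1271/12373237133 = 1555121297548/82423242689848929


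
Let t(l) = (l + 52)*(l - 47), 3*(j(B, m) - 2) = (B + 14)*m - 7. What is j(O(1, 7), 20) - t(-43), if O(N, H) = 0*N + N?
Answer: 2729/3 ≈ 909.67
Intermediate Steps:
O(N, H) = N (O(N, H) = 0 + N = N)
j(B, m) = -⅓ + m*(14 + B)/3 (j(B, m) = 2 + ((B + 14)*m - 7)/3 = 2 + ((14 + B)*m - 7)/3 = 2 + (m*(14 + B) - 7)/3 = 2 + (-7 + m*(14 + B))/3 = 2 + (-7/3 + m*(14 + B)/3) = -⅓ + m*(14 + B)/3)
t(l) = (-47 + l)*(52 + l) (t(l) = (52 + l)*(-47 + l) = (-47 + l)*(52 + l))
j(O(1, 7), 20) - t(-43) = (-⅓ + (14/3)*20 + (⅓)*1*20) - (-2444 + (-43)² + 5*(-43)) = (-⅓ + 280/3 + 20/3) - (-2444 + 1849 - 215) = 299/3 - 1*(-810) = 299/3 + 810 = 2729/3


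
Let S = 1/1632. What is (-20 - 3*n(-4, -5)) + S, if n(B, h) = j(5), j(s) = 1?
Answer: -37535/1632 ≈ -22.999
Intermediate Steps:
n(B, h) = 1
S = 1/1632 ≈ 0.00061275
(-20 - 3*n(-4, -5)) + S = (-20 - 3*1) + 1/1632 = (-20 - 3) + 1/1632 = -23 + 1/1632 = -37535/1632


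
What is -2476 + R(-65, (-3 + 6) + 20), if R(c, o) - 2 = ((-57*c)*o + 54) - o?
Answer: 82772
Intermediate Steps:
R(c, o) = 56 - o - 57*c*o (R(c, o) = 2 + (((-57*c)*o + 54) - o) = 2 + ((-57*c*o + 54) - o) = 2 + ((54 - 57*c*o) - o) = 2 + (54 - o - 57*c*o) = 56 - o - 57*c*o)
-2476 + R(-65, (-3 + 6) + 20) = -2476 + (56 - ((-3 + 6) + 20) - 57*(-65)*((-3 + 6) + 20)) = -2476 + (56 - (3 + 20) - 57*(-65)*(3 + 20)) = -2476 + (56 - 1*23 - 57*(-65)*23) = -2476 + (56 - 23 + 85215) = -2476 + 85248 = 82772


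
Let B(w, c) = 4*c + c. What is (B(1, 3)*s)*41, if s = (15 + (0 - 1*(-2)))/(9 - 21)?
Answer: -3485/4 ≈ -871.25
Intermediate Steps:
B(w, c) = 5*c
s = -17/12 (s = (15 + (0 + 2))/(-12) = (15 + 2)*(-1/12) = 17*(-1/12) = -17/12 ≈ -1.4167)
(B(1, 3)*s)*41 = ((5*3)*(-17/12))*41 = (15*(-17/12))*41 = -85/4*41 = -3485/4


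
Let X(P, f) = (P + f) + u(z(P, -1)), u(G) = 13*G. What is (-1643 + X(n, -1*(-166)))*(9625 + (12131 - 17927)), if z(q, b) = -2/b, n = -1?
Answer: -5559708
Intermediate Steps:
X(P, f) = 26 + P + f (X(P, f) = (P + f) + 13*(-2/(-1)) = (P + f) + 13*(-2*(-1)) = (P + f) + 13*2 = (P + f) + 26 = 26 + P + f)
(-1643 + X(n, -1*(-166)))*(9625 + (12131 - 17927)) = (-1643 + (26 - 1 - 1*(-166)))*(9625 + (12131 - 17927)) = (-1643 + (26 - 1 + 166))*(9625 - 5796) = (-1643 + 191)*3829 = -1452*3829 = -5559708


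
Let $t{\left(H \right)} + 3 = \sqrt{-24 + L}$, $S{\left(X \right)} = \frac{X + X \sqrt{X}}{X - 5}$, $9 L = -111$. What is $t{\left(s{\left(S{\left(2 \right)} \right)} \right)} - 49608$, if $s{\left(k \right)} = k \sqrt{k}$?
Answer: $-49611 + \frac{i \sqrt{327}}{3} \approx -49611.0 + 6.0277 i$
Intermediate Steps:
$L = - \frac{37}{3}$ ($L = \frac{1}{9} \left(-111\right) = - \frac{37}{3} \approx -12.333$)
$S{\left(X \right)} = \frac{X + X^{\frac{3}{2}}}{-5 + X}$
$s{\left(k \right)} = k^{\frac{3}{2}}$
$t{\left(H \right)} = -3 + \frac{i \sqrt{327}}{3}$ ($t{\left(H \right)} = -3 + \sqrt{-24 - \frac{37}{3}} = -3 + \sqrt{- \frac{109}{3}} = -3 + \frac{i \sqrt{327}}{3}$)
$t{\left(s{\left(S{\left(2 \right)} \right)} \right)} - 49608 = \left(-3 + \frac{i \sqrt{327}}{3}\right) - 49608 = -49611 + \frac{i \sqrt{327}}{3}$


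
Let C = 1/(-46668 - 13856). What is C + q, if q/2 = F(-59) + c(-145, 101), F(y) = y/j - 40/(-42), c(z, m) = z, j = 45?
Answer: -5542546139/19065060 ≈ -290.72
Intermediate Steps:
F(y) = 20/21 + y/45 (F(y) = y/45 - 40/(-42) = y*(1/45) - 40*(-1/42) = y/45 + 20/21 = 20/21 + y/45)
C = -1/60524 (C = 1/(-60524) = -1/60524 ≈ -1.6522e-5)
q = -91576/315 (q = 2*((20/21 + (1/45)*(-59)) - 145) = 2*((20/21 - 59/45) - 145) = 2*(-113/315 - 145) = 2*(-45788/315) = -91576/315 ≈ -290.72)
C + q = -1/60524 - 91576/315 = -5542546139/19065060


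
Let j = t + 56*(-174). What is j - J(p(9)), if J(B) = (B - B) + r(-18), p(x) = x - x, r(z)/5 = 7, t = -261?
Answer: -10040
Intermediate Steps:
r(z) = 35 (r(z) = 5*7 = 35)
p(x) = 0
J(B) = 35 (J(B) = (B - B) + 35 = 0 + 35 = 35)
j = -10005 (j = -261 + 56*(-174) = -261 - 9744 = -10005)
j - J(p(9)) = -10005 - 1*35 = -10005 - 35 = -10040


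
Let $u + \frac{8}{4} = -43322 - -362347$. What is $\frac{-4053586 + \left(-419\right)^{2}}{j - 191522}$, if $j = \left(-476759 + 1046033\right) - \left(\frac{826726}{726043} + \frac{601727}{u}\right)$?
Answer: $- \frac{898245275815741725}{87495885764391769} \approx -10.266$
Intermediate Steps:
$u = 319023$ ($u = -2 - -319025 = -2 + \left(-43322 + 362347\right) = -2 + 319025 = 319023$)
$j = \frac{131857057163437027}{231624415989}$ ($j = \left(-476759 + 1046033\right) - \left(\frac{601727}{319023} + \frac{826726}{726043}\right) = 569274 - \frac{700624284959}{231624415989} = \frac{131857057163437027}{231624415989} \approx 5.6927 \cdot 10^{5}$)
$\frac{-4053586 + \left(-419\right)^{2}}{j - 191522} = \frac{-4053586 + \left(-419\right)^{2}}{\frac{131857057163437027}{231624415989} - 191522} = \frac{-4053586 + 175561}{\frac{87495885764391769}{231624415989}} = \left(-3878025\right) \frac{231624415989}{87495885764391769} = - \frac{898245275815741725}{87495885764391769}$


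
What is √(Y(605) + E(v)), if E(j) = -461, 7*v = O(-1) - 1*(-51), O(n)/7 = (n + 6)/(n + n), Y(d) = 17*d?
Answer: 4*√614 ≈ 99.116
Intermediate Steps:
O(n) = 7*(6 + n)/(2*n) (O(n) = 7*((n + 6)/(n + n)) = 7*((6 + n)/((2*n))) = 7*((6 + n)*(1/(2*n))) = 7*((6 + n)/(2*n)) = 7*(6 + n)/(2*n))
v = 67/14 (v = ((7/2 + 21/(-1)) - 1*(-51))/7 = ((7/2 + 21*(-1)) + 51)/7 = ((7/2 - 21) + 51)/7 = (-35/2 + 51)/7 = (⅐)*(67/2) = 67/14 ≈ 4.7857)
√(Y(605) + E(v)) = √(17*605 - 461) = √(10285 - 461) = √9824 = 4*√614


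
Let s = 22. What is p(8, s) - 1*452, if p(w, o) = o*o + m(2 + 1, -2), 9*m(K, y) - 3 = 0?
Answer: 97/3 ≈ 32.333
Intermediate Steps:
m(K, y) = ⅓ (m(K, y) = ⅓ + (⅑)*0 = ⅓ + 0 = ⅓)
p(w, o) = ⅓ + o² (p(w, o) = o*o + ⅓ = o² + ⅓ = ⅓ + o²)
p(8, s) - 1*452 = (⅓ + 22²) - 1*452 = (⅓ + 484) - 452 = 1453/3 - 452 = 97/3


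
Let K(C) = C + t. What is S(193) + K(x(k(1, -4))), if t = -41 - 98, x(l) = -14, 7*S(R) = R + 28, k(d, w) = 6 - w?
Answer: -850/7 ≈ -121.43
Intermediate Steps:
S(R) = 4 + R/7 (S(R) = (R + 28)/7 = (28 + R)/7 = 4 + R/7)
t = -139
K(C) = -139 + C (K(C) = C - 139 = -139 + C)
S(193) + K(x(k(1, -4))) = (4 + (⅐)*193) + (-139 - 14) = (4 + 193/7) - 153 = 221/7 - 153 = -850/7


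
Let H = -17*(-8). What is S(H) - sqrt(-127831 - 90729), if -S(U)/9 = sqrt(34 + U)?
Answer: -9*sqrt(170) - 8*I*sqrt(3415) ≈ -117.35 - 467.5*I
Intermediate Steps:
H = 136
S(U) = -9*sqrt(34 + U)
S(H) - sqrt(-127831 - 90729) = -9*sqrt(34 + 136) - sqrt(-127831 - 90729) = -9*sqrt(170) - sqrt(-218560) = -9*sqrt(170) - 8*I*sqrt(3415)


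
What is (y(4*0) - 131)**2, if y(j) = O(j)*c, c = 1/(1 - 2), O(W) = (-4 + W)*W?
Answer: 17161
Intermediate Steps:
O(W) = W*(-4 + W)
c = -1 (c = 1/(-1) = -1)
y(j) = -j*(-4 + j) (y(j) = (j*(-4 + j))*(-1) = -j*(-4 + j))
(y(4*0) - 131)**2 = ((4*0)*(4 - 4*0) - 131)**2 = (0*(4 - 1*0) - 131)**2 = (0*(4 + 0) - 131)**2 = (0*4 - 131)**2 = (0 - 131)**2 = (-131)**2 = 17161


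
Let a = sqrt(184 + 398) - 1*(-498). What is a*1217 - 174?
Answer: 605892 + 1217*sqrt(582) ≈ 6.3525e+5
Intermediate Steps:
a = 498 + sqrt(582) (a = sqrt(582) + 498 = 498 + sqrt(582) ≈ 522.13)
a*1217 - 174 = (498 + sqrt(582))*1217 - 174 = (606066 + 1217*sqrt(582)) - 174 = 605892 + 1217*sqrt(582)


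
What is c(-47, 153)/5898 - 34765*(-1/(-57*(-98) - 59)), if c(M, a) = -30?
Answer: 34146360/5433041 ≈ 6.2849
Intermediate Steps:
c(-47, 153)/5898 - 34765*(-1/(-57*(-98) - 59)) = -30/5898 - 34765*(-1/(-57*(-98) - 59)) = -30*1/5898 - 34765*(-1/(5586 - 59)) = -5/983 - 34765/((-1*5527)) = -5/983 - 34765/(-5527) = -5/983 - 34765*(-1/5527) = -5/983 + 34765/5527 = 34146360/5433041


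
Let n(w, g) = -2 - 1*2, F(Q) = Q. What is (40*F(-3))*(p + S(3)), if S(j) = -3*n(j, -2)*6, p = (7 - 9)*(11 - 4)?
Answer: -6960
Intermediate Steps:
p = -14 (p = -2*7 = -14)
n(w, g) = -4 (n(w, g) = -2 - 2 = -4)
S(j) = 72 (S(j) = -3*(-4)*6 = 12*6 = 72)
(40*F(-3))*(p + S(3)) = (40*(-3))*(-14 + 72) = -120*58 = -6960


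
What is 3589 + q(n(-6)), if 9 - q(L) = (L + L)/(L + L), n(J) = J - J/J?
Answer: 3597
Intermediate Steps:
n(J) = -1 + J (n(J) = J - 1*1 = J - 1 = -1 + J)
q(L) = 8 (q(L) = 9 - (L + L)/(L + L) = 9 - 2*L/(2*L) = 9 - 2*L*1/(2*L) = 9 - 1*1 = 9 - 1 = 8)
3589 + q(n(-6)) = 3589 + 8 = 3597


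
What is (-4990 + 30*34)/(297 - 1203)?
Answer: 1985/453 ≈ 4.3819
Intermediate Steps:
(-4990 + 30*34)/(297 - 1203) = (-4990 + 1020)/(-906) = -3970*(-1/906) = 1985/453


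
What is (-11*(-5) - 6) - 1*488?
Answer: -439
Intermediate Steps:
(-11*(-5) - 6) - 1*488 = (55 - 6) - 488 = 49 - 488 = -439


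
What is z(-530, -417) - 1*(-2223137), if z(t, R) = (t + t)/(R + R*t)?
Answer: 490408459181/220593 ≈ 2.2231e+6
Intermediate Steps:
z(t, R) = 2*t/(R + R*t) (z(t, R) = (2*t)/(R + R*t) = 2*t/(R + R*t))
z(-530, -417) - 1*(-2223137) = 2*(-530)/(-417*(1 - 530)) - 1*(-2223137) = 2*(-530)*(-1/417)/(-529) + 2223137 = 2*(-530)*(-1/417)*(-1/529) + 2223137 = -1060/220593 + 2223137 = 490408459181/220593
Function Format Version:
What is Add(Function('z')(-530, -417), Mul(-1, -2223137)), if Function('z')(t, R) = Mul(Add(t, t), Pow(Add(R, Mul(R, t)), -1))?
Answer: Rational(490408459181, 220593) ≈ 2.2231e+6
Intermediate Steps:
Function('z')(t, R) = Mul(2, t, Pow(Add(R, Mul(R, t)), -1)) (Function('z')(t, R) = Mul(Mul(2, t), Pow(Add(R, Mul(R, t)), -1)) = Mul(2, t, Pow(Add(R, Mul(R, t)), -1)))
Add(Function('z')(-530, -417), Mul(-1, -2223137)) = Add(Mul(2, -530, Pow(-417, -1), Pow(Add(1, -530), -1)), Mul(-1, -2223137)) = Add(Mul(2, -530, Rational(-1, 417), Pow(-529, -1)), 2223137) = Add(Mul(2, -530, Rational(-1, 417), Rational(-1, 529)), 2223137) = Add(Rational(-1060, 220593), 2223137) = Rational(490408459181, 220593)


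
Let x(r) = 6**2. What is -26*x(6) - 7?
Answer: -943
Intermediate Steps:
x(r) = 36
-26*x(6) - 7 = -26*36 - 7 = -936 - 7 = -943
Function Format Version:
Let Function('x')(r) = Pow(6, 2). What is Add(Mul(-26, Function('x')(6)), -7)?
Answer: -943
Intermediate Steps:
Function('x')(r) = 36
Add(Mul(-26, Function('x')(6)), -7) = Add(Mul(-26, 36), -7) = Add(-936, -7) = -943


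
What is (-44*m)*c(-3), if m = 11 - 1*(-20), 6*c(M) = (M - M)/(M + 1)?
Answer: 0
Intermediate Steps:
c(M) = 0 (c(M) = ((M - M)/(M + 1))/6 = (0/(1 + M))/6 = (⅙)*0 = 0)
m = 31 (m = 11 + 20 = 31)
(-44*m)*c(-3) = -44*31*0 = -1364*0 = 0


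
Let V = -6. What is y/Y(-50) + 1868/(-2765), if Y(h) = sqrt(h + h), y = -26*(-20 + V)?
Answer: -1868/2765 - 338*I/5 ≈ -0.67559 - 67.6*I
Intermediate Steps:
y = 676 (y = -26*(-20 - 6) = -26*(-26) = 676)
Y(h) = sqrt(2)*sqrt(h) (Y(h) = sqrt(2*h) = sqrt(2)*sqrt(h))
y/Y(-50) + 1868/(-2765) = 676/((sqrt(2)*sqrt(-50))) + 1868/(-2765) = 676/((sqrt(2)*(5*I*sqrt(2)))) + 1868*(-1/2765) = 676/((10*I)) - 1868/2765 = 676*(-I/10) - 1868/2765 = -338*I/5 - 1868/2765 = -1868/2765 - 338*I/5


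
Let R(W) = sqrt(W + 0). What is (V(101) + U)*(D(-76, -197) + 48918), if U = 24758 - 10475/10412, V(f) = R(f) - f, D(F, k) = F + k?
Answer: 12488057276805/10412 + 48645*sqrt(101) ≈ 1.1999e+9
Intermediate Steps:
R(W) = sqrt(W)
V(f) = sqrt(f) - f
U = 257769821/10412 (U = 24758 - 10475/10412 = 257769821/10412 ≈ 24757.)
(V(101) + U)*(D(-76, -197) + 48918) = ((sqrt(101) - 1*101) + 257769821/10412)*((-76 - 197) + 48918) = ((sqrt(101) - 101) + 257769821/10412)*(-273 + 48918) = ((-101 + sqrt(101)) + 257769821/10412)*48645 = (256718209/10412 + sqrt(101))*48645 = 12488057276805/10412 + 48645*sqrt(101)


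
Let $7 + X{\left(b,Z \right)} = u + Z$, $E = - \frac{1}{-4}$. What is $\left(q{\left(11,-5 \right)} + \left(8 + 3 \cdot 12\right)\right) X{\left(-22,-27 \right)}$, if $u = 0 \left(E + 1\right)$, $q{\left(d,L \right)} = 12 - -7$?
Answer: $-2142$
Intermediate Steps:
$E = \frac{1}{4}$ ($E = \left(-1\right) \left(- \frac{1}{4}\right) = \frac{1}{4} \approx 0.25$)
$q{\left(d,L \right)} = 19$ ($q{\left(d,L \right)} = 12 + 7 = 19$)
$u = 0$ ($u = 0 \left(\frac{1}{4} + 1\right) = 0 \cdot \frac{5}{4} = 0$)
$X{\left(b,Z \right)} = -7 + Z$ ($X{\left(b,Z \right)} = -7 + \left(0 + Z\right) = -7 + Z$)
$\left(q{\left(11,-5 \right)} + \left(8 + 3 \cdot 12\right)\right) X{\left(-22,-27 \right)} = \left(19 + \left(8 + 3 \cdot 12\right)\right) \left(-7 - 27\right) = \left(19 + \left(8 + 36\right)\right) \left(-34\right) = \left(19 + 44\right) \left(-34\right) = 63 \left(-34\right) = -2142$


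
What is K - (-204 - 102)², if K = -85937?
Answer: -179573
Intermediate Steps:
K - (-204 - 102)² = -85937 - (-204 - 102)² = -85937 - 1*(-306)² = -85937 - 1*93636 = -85937 - 93636 = -179573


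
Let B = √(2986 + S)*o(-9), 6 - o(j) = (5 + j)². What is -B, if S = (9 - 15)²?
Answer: 10*√3022 ≈ 549.73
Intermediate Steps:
S = 36 (S = (-6)² = 36)
o(j) = 6 - (5 + j)²
B = -10*√3022 (B = √(2986 + 36)*(6 - (5 - 9)²) = √3022*(6 - 1*(-4)²) = √3022*(6 - 1*16) = √3022*(6 - 16) = √3022*(-10) = -10*√3022 ≈ -549.73)
-B = -(-10)*√3022 = 10*√3022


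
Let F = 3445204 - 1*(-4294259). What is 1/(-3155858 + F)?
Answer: 1/4583605 ≈ 2.1817e-7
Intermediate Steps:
F = 7739463 (F = 3445204 + 4294259 = 7739463)
1/(-3155858 + F) = 1/(-3155858 + 7739463) = 1/4583605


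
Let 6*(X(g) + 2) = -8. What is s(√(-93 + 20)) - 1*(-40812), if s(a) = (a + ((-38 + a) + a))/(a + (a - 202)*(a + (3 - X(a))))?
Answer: 1687834904454/41356337 - 103089*I*√73/41356337 ≈ 40812.0 - 0.021298*I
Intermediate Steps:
X(g) = -10/3 (X(g) = -2 + (⅙)*(-8) = -2 - 4/3 = -10/3)
s(a) = (-38 + 3*a)/(a + (-202 + a)*(19/3 + a)) (s(a) = (a + ((-38 + a) + a))/(a + (a - 202)*(a + (3 - 1*(-10/3)))) = (a + (-38 + 2*a))/(a + (-202 + a)*(a + (3 + 10/3))) = (-38 + 3*a)/(a + (-202 + a)*(a + 19/3)) = (-38 + 3*a)/(a + (-202 + a)*(19/3 + a)))
s(√(-93 + 20)) - 1*(-40812) = 3*(38 - 3*√(-93 + 20))/(3838 - 3*(√(-93 + 20))² + 584*√(-93 + 20)) - 1*(-40812) = 3*(38 - 3*I*√73)/(3838 - 3*(√(-73))² + 584*√(-73)) + 40812 = 3*(38 - 3*I*√73)/(3838 - 3*(I*√73)² + 584*(I*√73)) + 40812 = 3*(38 - 3*I*√73)/(3838 - 3*(-73) + 584*I*√73) + 40812 = 3*(38 - 3*I*√73)/(3838 + 219 + 584*I*√73) + 40812 = 3*(38 - 3*I*√73)/(4057 + 584*I*√73) + 40812 = 40812 + 3*(38 - 3*I*√73)/(4057 + 584*I*√73)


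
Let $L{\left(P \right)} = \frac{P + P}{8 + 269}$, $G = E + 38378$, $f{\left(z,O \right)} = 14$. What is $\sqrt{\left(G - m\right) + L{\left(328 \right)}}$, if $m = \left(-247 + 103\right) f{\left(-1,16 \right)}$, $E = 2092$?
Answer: $\frac{\sqrt{3260090006}}{277} \approx 206.13$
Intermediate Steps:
$G = 40470$ ($G = 2092 + 38378 = 40470$)
$L{\left(P \right)} = \frac{2 P}{277}$
$m = -2016$ ($m = \left(-247 + 103\right) 14 = \left(-144\right) 14 = -2016$)
$\sqrt{\left(G - m\right) + L{\left(328 \right)}} = \sqrt{\left(40470 - -2016\right) + \frac{2}{277} \cdot 328} = \sqrt{\left(40470 + 2016\right) + \frac{656}{277}} = \sqrt{42486 + \frac{656}{277}} = \sqrt{\frac{11769278}{277}} = \frac{\sqrt{3260090006}}{277}$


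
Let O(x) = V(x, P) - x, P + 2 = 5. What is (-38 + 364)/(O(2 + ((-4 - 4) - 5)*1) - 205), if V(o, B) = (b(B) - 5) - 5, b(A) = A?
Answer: -326/201 ≈ -1.6219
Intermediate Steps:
P = 3 (P = -2 + 5 = 3)
V(o, B) = -10 + B (V(o, B) = (B - 5) - 5 = (-5 + B) - 5 = -10 + B)
O(x) = -7 - x (O(x) = (-10 + 3) - x = -7 - x)
(-38 + 364)/(O(2 + ((-4 - 4) - 5)*1) - 205) = (-38 + 364)/((-7 - (2 + ((-4 - 4) - 5)*1)) - 205) = 326/((-7 - (2 + (-8 - 5)*1)) - 205) = 326/((-7 - (2 - 13*1)) - 205) = 326/((-7 - (2 - 13)) - 205) = 326/((-7 - 1*(-11)) - 205) = 326/((-7 + 11) - 205) = 326/(4 - 205) = 326/(-201) = 326*(-1/201) = -326/201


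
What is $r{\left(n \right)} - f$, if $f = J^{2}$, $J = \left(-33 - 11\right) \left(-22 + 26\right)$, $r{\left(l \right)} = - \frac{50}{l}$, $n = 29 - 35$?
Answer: $- \frac{92903}{3} \approx -30968.0$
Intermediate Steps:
$n = -6$ ($n = 29 - 35 = -6$)
$J = -176$ ($J = \left(-44\right) 4 = -176$)
$f = 30976$ ($f = \left(-176\right)^{2} = 30976$)
$r{\left(n \right)} - f = - \frac{50}{-6} - 30976 = \left(-50\right) \left(- \frac{1}{6}\right) - 30976 = \frac{25}{3} - 30976 = - \frac{92903}{3}$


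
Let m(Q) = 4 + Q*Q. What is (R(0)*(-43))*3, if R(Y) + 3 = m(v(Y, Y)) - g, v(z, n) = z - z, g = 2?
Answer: 129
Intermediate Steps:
v(z, n) = 0
m(Q) = 4 + Q**2
R(Y) = -1 (R(Y) = -3 + ((4 + 0**2) - 1*2) = -3 + ((4 + 0) - 2) = -3 + (4 - 2) = -3 + 2 = -1)
(R(0)*(-43))*3 = -1*(-43)*3 = 43*3 = 129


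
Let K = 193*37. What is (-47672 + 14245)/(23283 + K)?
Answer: -33427/30424 ≈ -1.0987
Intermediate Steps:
K = 7141
(-47672 + 14245)/(23283 + K) = (-47672 + 14245)/(23283 + 7141) = -33427/30424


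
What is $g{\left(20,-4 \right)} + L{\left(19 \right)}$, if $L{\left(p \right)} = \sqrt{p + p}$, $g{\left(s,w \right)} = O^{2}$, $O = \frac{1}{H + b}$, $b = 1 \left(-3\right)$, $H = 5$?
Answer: $\frac{1}{4} + \sqrt{38} \approx 6.4144$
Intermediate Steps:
$b = -3$
$O = \frac{1}{2}$ ($O = \frac{1}{5 - 3} = \frac{1}{2} \approx 0.5$)
$g{\left(s,w \right)} = \frac{1}{4}$ ($g{\left(s,w \right)} = \left(\frac{1}{2}\right)^{2} = \frac{1}{4}$)
$L{\left(p \right)} = \sqrt{2} \sqrt{p}$ ($L{\left(p \right)} = \sqrt{2 p} = \sqrt{2} \sqrt{p}$)
$g{\left(20,-4 \right)} + L{\left(19 \right)} = \frac{1}{4} + \sqrt{2} \sqrt{19} = \frac{1}{4} + \sqrt{38}$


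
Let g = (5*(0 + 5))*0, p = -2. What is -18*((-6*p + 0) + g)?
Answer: -216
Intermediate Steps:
g = 0 (g = (5*5)*0 = 25*0 = 0)
-18*((-6*p + 0) + g) = -18*((-6*(-2) + 0) + 0) = -18*((12 + 0) + 0) = -18*(12 + 0) = -18*12 = -216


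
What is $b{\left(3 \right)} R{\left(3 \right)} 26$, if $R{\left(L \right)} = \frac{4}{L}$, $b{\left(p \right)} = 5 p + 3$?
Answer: $624$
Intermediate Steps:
$b{\left(p \right)} = 3 + 5 p$
$b{\left(3 \right)} R{\left(3 \right)} 26 = \left(3 + 5 \cdot 3\right) \frac{4}{3} \cdot 26 = \left(3 + 15\right) 4 \cdot \frac{1}{3} \cdot 26 = 18 \cdot \frac{4}{3} \cdot 26 = 24 \cdot 26 = 624$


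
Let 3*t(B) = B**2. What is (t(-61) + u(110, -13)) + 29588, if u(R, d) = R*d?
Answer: 88195/3 ≈ 29398.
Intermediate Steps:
t(B) = B**2/3
(t(-61) + u(110, -13)) + 29588 = ((1/3)*(-61)**2 + 110*(-13)) + 29588 = ((1/3)*3721 - 1430) + 29588 = (3721/3 - 1430) + 29588 = -569/3 + 29588 = 88195/3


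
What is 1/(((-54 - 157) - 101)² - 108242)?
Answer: -1/10898 ≈ -9.1760e-5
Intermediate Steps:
1/(((-54 - 157) - 101)² - 108242) = 1/((-211 - 101)² - 108242) = 1/((-312)² - 108242) = 1/(97344 - 108242) = 1/(-10898) = -1/10898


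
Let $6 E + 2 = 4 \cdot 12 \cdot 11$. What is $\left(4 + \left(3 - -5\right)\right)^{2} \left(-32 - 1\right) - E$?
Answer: $- \frac{14519}{3} \approx -4839.7$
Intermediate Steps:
$E = \frac{263}{3}$ ($E = - \frac{1}{3} + \frac{4 \cdot 12 \cdot 11}{6} = - \frac{1}{3} + \frac{48 \cdot 11}{6} = - \frac{1}{3} + \frac{1}{6} \cdot 528 = - \frac{1}{3} + 88 = \frac{263}{3} \approx 87.667$)
$\left(4 + \left(3 - -5\right)\right)^{2} \left(-32 - 1\right) - E = \left(4 + \left(3 - -5\right)\right)^{2} \left(-32 - 1\right) - \frac{263}{3} = \left(4 + \left(3 + 5\right)\right)^{2} \left(-33\right) - \frac{263}{3} = \left(4 + 8\right)^{2} \left(-33\right) - \frac{263}{3} = 12^{2} \left(-33\right) - \frac{263}{3} = 144 \left(-33\right) - \frac{263}{3} = -4752 - \frac{263}{3} = - \frac{14519}{3}$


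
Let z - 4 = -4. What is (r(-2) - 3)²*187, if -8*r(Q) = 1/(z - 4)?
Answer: 1687675/1024 ≈ 1648.1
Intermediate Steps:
z = 0 (z = 4 - 4 = 0)
r(Q) = 1/32 (r(Q) = -1/(8*(0 - 4)) = -⅛/(-4) = -⅛*(-¼) = 1/32)
(r(-2) - 3)²*187 = (1/32 - 3)²*187 = (-95/32)²*187 = (9025/1024)*187 = 1687675/1024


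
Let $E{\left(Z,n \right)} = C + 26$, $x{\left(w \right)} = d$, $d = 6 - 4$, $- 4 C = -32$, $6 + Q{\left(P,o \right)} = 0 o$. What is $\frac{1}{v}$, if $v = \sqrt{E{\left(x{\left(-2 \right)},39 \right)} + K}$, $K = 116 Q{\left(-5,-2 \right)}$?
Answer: $- \frac{i \sqrt{662}}{662} \approx - 0.038866 i$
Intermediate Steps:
$Q{\left(P,o \right)} = -6$ ($Q{\left(P,o \right)} = -6 + 0 o = -6 + 0 = -6$)
$C = 8$ ($C = \left(- \frac{1}{4}\right) \left(-32\right) = 8$)
$K = -696$ ($K = 116 \left(-6\right) = -696$)
$d = 2$
$x{\left(w \right)} = 2$
$E{\left(Z,n \right)} = 34$ ($E{\left(Z,n \right)} = 8 + 26 = 34$)
$v = i \sqrt{662}$ ($v = \sqrt{34 - 696} = \sqrt{-662} = i \sqrt{662} \approx 25.729 i$)
$\frac{1}{v} = \frac{1}{i \sqrt{662}} = - \frac{i \sqrt{662}}{662}$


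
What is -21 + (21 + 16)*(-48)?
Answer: -1797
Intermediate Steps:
-21 + (21 + 16)*(-48) = -21 + 37*(-48) = -21 - 1776 = -1797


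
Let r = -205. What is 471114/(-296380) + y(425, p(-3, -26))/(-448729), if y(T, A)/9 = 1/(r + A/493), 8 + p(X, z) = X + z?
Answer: -381664565466192/240106961102215 ≈ -1.5896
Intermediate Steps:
p(X, z) = -8 + X + z (p(X, z) = -8 + (X + z) = -8 + X + z)
y(T, A) = 9/(-205 + A/493)
471114/(-296380) + y(425, p(-3, -26))/(-448729) = 471114/(-296380) + (4437/(-101065 + (-8 - 3 - 26)))/(-448729) = 471114*(-1/296380) + (4437/(-101065 - 37))*(-1/448729) = -33651/21170 + (4437/(-101102))*(-1/448729) = -33651/21170 + (4437*(-1/101102))*(-1/448729) = -33651/21170 - 4437/101102*(-1/448729) = -33651/21170 + 4437/45367399358 = -381664565466192/240106961102215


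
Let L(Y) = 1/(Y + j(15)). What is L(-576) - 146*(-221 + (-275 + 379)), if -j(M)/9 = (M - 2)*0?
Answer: 9839231/576 ≈ 17082.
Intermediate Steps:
j(M) = 0 (j(M) = -9*(M - 2)*0 = -9*(-2 + M)*0 = -9*0 = 0)
L(Y) = 1/Y (L(Y) = 1/(Y + 0) = 1/Y)
L(-576) - 146*(-221 + (-275 + 379)) = 1/(-576) - 146*(-221 + (-275 + 379)) = -1/576 - 146*(-221 + 104) = -1/576 - 146*(-117) = -1/576 + 17082 = 9839231/576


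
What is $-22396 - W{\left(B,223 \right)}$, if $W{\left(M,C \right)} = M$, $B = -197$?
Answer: $-22199$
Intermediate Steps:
$-22396 - W{\left(B,223 \right)} = -22396 - -197 = -22396 + 197 = -22199$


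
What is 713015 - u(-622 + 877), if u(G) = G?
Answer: 712760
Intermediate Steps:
713015 - u(-622 + 877) = 713015 - (-622 + 877) = 713015 - 1*255 = 713015 - 255 = 712760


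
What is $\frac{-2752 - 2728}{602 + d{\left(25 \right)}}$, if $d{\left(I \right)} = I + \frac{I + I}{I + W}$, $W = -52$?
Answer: $- \frac{147960}{16879} \approx -8.7659$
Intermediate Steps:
$d{\left(I \right)} = I + \frac{2 I}{-52 + I}$ ($d{\left(I \right)} = I + \frac{I + I}{I - 52} = I + \frac{2 I}{-52 + I}$)
$\frac{-2752 - 2728}{602 + d{\left(25 \right)}} = \frac{-2752 - 2728}{602 + \frac{25 \left(-50 + 25\right)}{-52 + 25}} = - \frac{5480}{602 + 25 \frac{1}{-27} \left(-25\right)} = - \frac{5480}{602 + 25 \left(- \frac{1}{27}\right) \left(-25\right)} = - \frac{5480}{602 + \frac{625}{27}} = - \frac{5480}{\frac{16879}{27}} = \left(-5480\right) \frac{27}{16879} = - \frac{147960}{16879}$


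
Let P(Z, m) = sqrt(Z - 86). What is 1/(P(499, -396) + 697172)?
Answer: 99596/69435542453 - sqrt(413)/486048797171 ≈ 1.4343e-6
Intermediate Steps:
P(Z, m) = sqrt(-86 + Z)
1/(P(499, -396) + 697172) = 1/(sqrt(-86 + 499) + 697172) = 1/(sqrt(413) + 697172) = 1/(697172 + sqrt(413))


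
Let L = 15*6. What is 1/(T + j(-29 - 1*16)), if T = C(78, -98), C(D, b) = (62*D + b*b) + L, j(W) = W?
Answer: 1/14485 ≈ 6.9037e-5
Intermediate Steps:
L = 90
C(D, b) = 90 + b² + 62*D (C(D, b) = (62*D + b*b) + 90 = (62*D + b²) + 90 = (b² + 62*D) + 90 = 90 + b² + 62*D)
T = 14530 (T = 90 + (-98)² + 62*78 = 90 + 9604 + 4836 = 14530)
1/(T + j(-29 - 1*16)) = 1/(14530 + (-29 - 1*16)) = 1/(14530 + (-29 - 16)) = 1/(14530 - 45) = 1/14485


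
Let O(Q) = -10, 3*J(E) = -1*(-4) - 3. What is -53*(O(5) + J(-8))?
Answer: 1537/3 ≈ 512.33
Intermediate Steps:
J(E) = 1/3 (J(E) = (-1*(-4) - 3)/3 = (4 - 3)/3 = (1/3)*1 = 1/3)
-53*(O(5) + J(-8)) = -53*(-10 + 1/3) = -53*(-29/3) = 1537/3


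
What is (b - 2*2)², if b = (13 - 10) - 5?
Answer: 36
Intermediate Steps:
b = -2 (b = 3 - 5 = -2)
(b - 2*2)² = (-2 - 2*2)² = (-2 - 4)² = (-6)² = 36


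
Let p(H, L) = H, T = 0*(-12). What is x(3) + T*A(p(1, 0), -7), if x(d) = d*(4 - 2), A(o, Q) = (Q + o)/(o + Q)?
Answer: 6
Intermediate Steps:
T = 0
A(o, Q) = 1 (A(o, Q) = (Q + o)/(Q + o) = 1)
x(d) = 2*d (x(d) = d*2 = 2*d)
x(3) + T*A(p(1, 0), -7) = 2*3 + 0*1 = 6 + 0 = 6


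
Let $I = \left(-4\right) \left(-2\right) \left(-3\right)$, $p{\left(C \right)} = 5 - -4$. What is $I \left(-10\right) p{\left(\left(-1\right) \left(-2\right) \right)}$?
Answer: $2160$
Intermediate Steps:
$p{\left(C \right)} = 9$ ($p{\left(C \right)} = 5 + 4 = 9$)
$I = -24$ ($I = 8 \left(-3\right) = -24$)
$I \left(-10\right) p{\left(\left(-1\right) \left(-2\right) \right)} = \left(-24\right) \left(-10\right) 9 = 240 \cdot 9 = 2160$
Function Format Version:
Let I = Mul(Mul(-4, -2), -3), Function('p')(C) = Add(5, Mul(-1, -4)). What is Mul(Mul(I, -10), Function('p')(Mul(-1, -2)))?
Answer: 2160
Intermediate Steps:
Function('p')(C) = 9 (Function('p')(C) = Add(5, 4) = 9)
I = -24 (I = Mul(8, -3) = -24)
Mul(Mul(I, -10), Function('p')(Mul(-1, -2))) = Mul(Mul(-24, -10), 9) = Mul(240, 9) = 2160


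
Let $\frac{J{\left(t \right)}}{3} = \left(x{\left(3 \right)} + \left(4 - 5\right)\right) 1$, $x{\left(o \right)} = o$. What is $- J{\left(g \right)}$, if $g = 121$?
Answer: $-6$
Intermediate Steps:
$J{\left(t \right)} = 6$ ($J{\left(t \right)} = 3 \left(3 + \left(4 - 5\right)\right) 1 = 3 \left(3 - 1\right) 1 = 3 \cdot 2 \cdot 1 = 3 \cdot 2 = 6$)
$- J{\left(g \right)} = \left(-1\right) 6 = -6$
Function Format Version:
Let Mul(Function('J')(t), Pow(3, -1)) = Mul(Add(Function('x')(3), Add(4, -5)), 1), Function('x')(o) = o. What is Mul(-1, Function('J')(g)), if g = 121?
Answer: -6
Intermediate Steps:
Function('J')(t) = 6 (Function('J')(t) = Mul(3, Mul(Add(3, Add(4, -5)), 1)) = Mul(3, Mul(Add(3, -1), 1)) = Mul(3, Mul(2, 1)) = Mul(3, 2) = 6)
Mul(-1, Function('J')(g)) = Mul(-1, 6) = -6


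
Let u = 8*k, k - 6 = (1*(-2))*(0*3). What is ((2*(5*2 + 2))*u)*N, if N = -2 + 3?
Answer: 1152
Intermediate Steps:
k = 6 (k = 6 + (1*(-2))*(0*3) = 6 - 2*0 = 6 + 0 = 6)
N = 1
u = 48 (u = 8*6 = 48)
((2*(5*2 + 2))*u)*N = ((2*(5*2 + 2))*48)*1 = ((2*(10 + 2))*48)*1 = ((2*12)*48)*1 = (24*48)*1 = 1152*1 = 1152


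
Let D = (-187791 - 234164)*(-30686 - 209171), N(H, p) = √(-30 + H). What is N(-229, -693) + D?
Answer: 101208860435 + I*√259 ≈ 1.0121e+11 + 16.093*I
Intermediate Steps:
D = 101208860435 (D = -421955*(-239857) = 101208860435)
N(-229, -693) + D = √(-30 - 229) + 101208860435 = √(-259) + 101208860435 = I*√259 + 101208860435 = 101208860435 + I*√259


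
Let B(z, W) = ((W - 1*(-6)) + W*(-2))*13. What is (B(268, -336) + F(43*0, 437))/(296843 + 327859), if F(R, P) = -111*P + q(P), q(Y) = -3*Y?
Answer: -7562/104117 ≈ -0.072630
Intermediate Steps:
B(z, W) = 78 - 13*W (B(z, W) = ((W + 6) - 2*W)*13 = ((6 + W) - 2*W)*13 = (6 - W)*13 = 78 - 13*W)
F(R, P) = -114*P (F(R, P) = -111*P - 3*P = -114*P)
(B(268, -336) + F(43*0, 437))/(296843 + 327859) = ((78 - 13*(-336)) - 114*437)/(296843 + 327859) = ((78 + 4368) - 49818)/624702 = (4446 - 49818)*(1/624702) = -45372*1/624702 = -7562/104117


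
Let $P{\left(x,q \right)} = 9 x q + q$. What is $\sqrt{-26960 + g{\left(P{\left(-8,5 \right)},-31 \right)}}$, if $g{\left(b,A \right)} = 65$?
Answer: $i \sqrt{26895} \approx 164.0 i$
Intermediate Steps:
$P{\left(x,q \right)} = q + 9 q x$ ($P{\left(x,q \right)} = 9 q x + q = q + 9 q x$)
$\sqrt{-26960 + g{\left(P{\left(-8,5 \right)},-31 \right)}} = \sqrt{-26960 + 65} = \sqrt{-26895} = i \sqrt{26895}$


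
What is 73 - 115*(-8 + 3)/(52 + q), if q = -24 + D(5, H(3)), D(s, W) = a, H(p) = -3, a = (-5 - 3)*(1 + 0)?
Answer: 407/4 ≈ 101.75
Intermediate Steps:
a = -8 (a = -8*1 = -8)
D(s, W) = -8
q = -32 (q = -24 - 8 = -32)
73 - 115*(-8 + 3)/(52 + q) = 73 - 115*(-8 + 3)/(52 - 32) = 73 - (-575)/20 = 73 - 115*(-¼) = 73 + 115/4 = 407/4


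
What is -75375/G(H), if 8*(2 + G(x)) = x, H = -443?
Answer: 67000/51 ≈ 1313.7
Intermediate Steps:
G(x) = -2 + x/8
-75375/G(H) = -75375/(-2 + (⅛)*(-443)) = -75375/(-2 - 443/8) = -75375/(-459/8) = -75375*(-8/459) = 67000/51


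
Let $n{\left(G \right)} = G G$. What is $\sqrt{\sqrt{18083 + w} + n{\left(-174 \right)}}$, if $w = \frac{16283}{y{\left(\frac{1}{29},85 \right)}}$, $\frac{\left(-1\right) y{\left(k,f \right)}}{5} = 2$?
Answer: $\frac{\sqrt{3027600 + 30 \sqrt{182830}}}{10} \approx 174.37$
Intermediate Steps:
$y{\left(k,f \right)} = -10$ ($y{\left(k,f \right)} = \left(-5\right) 2 = -10$)
$n{\left(G \right)} = G^{2}$
$w = - \frac{16283}{10}$ ($w = \frac{16283}{-10} = 16283 \left(- \frac{1}{10}\right) = - \frac{16283}{10} \approx -1628.3$)
$\sqrt{\sqrt{18083 + w} + n{\left(-174 \right)}} = \sqrt{\sqrt{18083 - \frac{16283}{10}} + \left(-174\right)^{2}} = \sqrt{\sqrt{\frac{164547}{10}} + 30276} = \sqrt{\frac{3 \sqrt{182830}}{10} + 30276} = \sqrt{30276 + \frac{3 \sqrt{182830}}{10}}$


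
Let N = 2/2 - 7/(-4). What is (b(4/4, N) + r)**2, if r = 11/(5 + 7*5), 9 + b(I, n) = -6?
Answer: 346921/1600 ≈ 216.83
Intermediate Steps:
N = 11/4 (N = 2*(1/2) - 7*(-1/4) = 1 + 7/4 = 11/4 ≈ 2.7500)
b(I, n) = -15 (b(I, n) = -9 - 6 = -15)
r = 11/40 (r = 11/(5 + 35) = 11/40 ≈ 0.27500)
(b(4/4, N) + r)**2 = (-15 + 11/40)**2 = (-589/40)**2 = 346921/1600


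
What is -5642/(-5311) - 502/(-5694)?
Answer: 17395835/15120417 ≈ 1.1505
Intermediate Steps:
-5642/(-5311) - 502/(-5694) = -5642*(-1/5311) - 502*(-1/5694) = 5642/5311 + 251/2847 = 17395835/15120417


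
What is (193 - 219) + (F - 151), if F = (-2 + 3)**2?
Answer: -176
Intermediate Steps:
F = 1 (F = 1**2 = 1)
(193 - 219) + (F - 151) = (193 - 219) + (1 - 151) = -26 - 150 = -176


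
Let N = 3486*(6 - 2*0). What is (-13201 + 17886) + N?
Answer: 25601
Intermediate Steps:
N = 20916 (N = 3486*(6 + 0) = 3486*6 = 20916)
(-13201 + 17886) + N = (-13201 + 17886) + 20916 = 4685 + 20916 = 25601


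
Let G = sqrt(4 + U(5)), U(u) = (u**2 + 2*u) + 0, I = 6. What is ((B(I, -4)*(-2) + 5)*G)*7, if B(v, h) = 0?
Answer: 35*sqrt(39) ≈ 218.57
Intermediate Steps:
U(u) = u**2 + 2*u
G = sqrt(39) (G = sqrt(4 + 5*(2 + 5)) = sqrt(4 + 5*7) = sqrt(4 + 35) = sqrt(39) ≈ 6.2450)
((B(I, -4)*(-2) + 5)*G)*7 = ((0*(-2) + 5)*sqrt(39))*7 = ((0 + 5)*sqrt(39))*7 = (5*sqrt(39))*7 = 35*sqrt(39)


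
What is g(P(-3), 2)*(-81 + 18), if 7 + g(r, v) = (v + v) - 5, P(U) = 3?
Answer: 504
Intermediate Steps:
g(r, v) = -12 + 2*v (g(r, v) = -7 + ((v + v) - 5) = -7 + (2*v - 5) = -7 + (-5 + 2*v) = -12 + 2*v)
g(P(-3), 2)*(-81 + 18) = (-12 + 2*2)*(-81 + 18) = (-12 + 4)*(-63) = -8*(-63) = 504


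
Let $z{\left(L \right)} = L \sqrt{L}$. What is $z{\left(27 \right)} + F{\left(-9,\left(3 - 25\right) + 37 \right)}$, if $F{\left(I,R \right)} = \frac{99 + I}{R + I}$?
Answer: $15 + 81 \sqrt{3} \approx 155.3$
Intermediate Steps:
$F{\left(I,R \right)} = \frac{99 + I}{I + R}$
$z{\left(L \right)} = L^{\frac{3}{2}}$
$z{\left(27 \right)} + F{\left(-9,\left(3 - 25\right) + 37 \right)} = 27^{\frac{3}{2}} + \frac{99 - 9}{-9 + \left(\left(3 - 25\right) + 37\right)} = 81 \sqrt{3} + \frac{1}{-9 + \left(-22 + 37\right)} 90 = 81 \sqrt{3} + \frac{1}{-9 + 15} \cdot 90 = 81 \sqrt{3} + \frac{1}{6} \cdot 90 = 81 \sqrt{3} + 15 = 15 + 81 \sqrt{3}$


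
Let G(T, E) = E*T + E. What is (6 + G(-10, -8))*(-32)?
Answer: -2496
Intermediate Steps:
G(T, E) = E + E*T
(6 + G(-10, -8))*(-32) = (6 - 8*(1 - 10))*(-32) = (6 - 8*(-9))*(-32) = (6 + 72)*(-32) = 78*(-32) = -2496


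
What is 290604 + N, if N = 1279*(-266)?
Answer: -49610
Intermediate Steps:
N = -340214
290604 + N = 290604 - 340214 = -49610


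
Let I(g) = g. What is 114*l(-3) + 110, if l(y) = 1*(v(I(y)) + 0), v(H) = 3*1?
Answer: 452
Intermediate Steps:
v(H) = 3
l(y) = 3 (l(y) = 1*(3 + 0) = 1*3 = 3)
114*l(-3) + 110 = 114*3 + 110 = 342 + 110 = 452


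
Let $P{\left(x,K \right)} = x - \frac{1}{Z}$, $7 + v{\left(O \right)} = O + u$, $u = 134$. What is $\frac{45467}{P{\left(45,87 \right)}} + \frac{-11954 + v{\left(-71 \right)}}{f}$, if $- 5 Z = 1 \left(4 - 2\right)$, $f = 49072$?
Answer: $\frac{117399551}{122680} \approx 956.96$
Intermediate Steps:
$v{\left(O \right)} = 127 + O$ ($v{\left(O \right)} = -7 + \left(O + 134\right) = -7 + \left(134 + O\right) = 127 + O$)
$Z = - \frac{2}{5}$ ($Z = - \frac{1 \left(4 - 2\right)}{5} = - \frac{1 \cdot 2}{5} = \left(- \frac{1}{5}\right) 2 = - \frac{2}{5} \approx -0.4$)
$P{\left(x,K \right)} = \frac{5}{2} + x$ ($P{\left(x,K \right)} = x - \frac{1}{- \frac{2}{5}} = x - - \frac{5}{2} = x + \frac{5}{2} = \frac{5}{2} + x$)
$\frac{45467}{P{\left(45,87 \right)}} + \frac{-11954 + v{\left(-71 \right)}}{f} = \frac{45467}{\frac{5}{2} + 45} + \frac{-11954 + \left(127 - 71\right)}{49072} = \frac{45467}{\frac{95}{2}} + \left(-11954 + 56\right) \frac{1}{49072} = 45467 \cdot \frac{2}{95} - \frac{5949}{24536} = \frac{4786}{5} - \frac{5949}{24536} = \frac{117399551}{122680}$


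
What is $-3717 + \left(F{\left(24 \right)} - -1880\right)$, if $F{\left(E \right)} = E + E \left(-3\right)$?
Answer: $-1885$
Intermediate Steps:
$F{\left(E \right)} = - 2 E$ ($F{\left(E \right)} = E - 3 E = - 2 E$)
$-3717 + \left(F{\left(24 \right)} - -1880\right) = -3717 - -1832 = -3717 + \left(-48 + 1880\right) = -3717 + 1832 = -1885$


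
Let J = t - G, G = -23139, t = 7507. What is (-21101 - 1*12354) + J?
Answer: -2809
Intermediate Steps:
J = 30646 (J = 7507 - 1*(-23139) = 7507 + 23139 = 30646)
(-21101 - 1*12354) + J = (-21101 - 1*12354) + 30646 = (-21101 - 12354) + 30646 = -33455 + 30646 = -2809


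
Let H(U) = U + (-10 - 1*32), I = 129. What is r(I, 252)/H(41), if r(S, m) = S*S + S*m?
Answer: -49149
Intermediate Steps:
r(S, m) = S² + S*m
H(U) = -42 + U (H(U) = U + (-10 - 32) = U - 42 = -42 + U)
r(I, 252)/H(41) = (129*(129 + 252))/(-42 + 41) = (129*381)/(-1) = 49149*(-1) = -49149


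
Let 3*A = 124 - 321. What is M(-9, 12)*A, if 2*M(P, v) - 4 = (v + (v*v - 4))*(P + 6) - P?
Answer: 87271/6 ≈ 14545.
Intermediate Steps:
M(P, v) = 2 - P/2 + (6 + P)*(-4 + v + v²)/2 (M(P, v) = 2 + ((v + (v*v - 4))*(P + 6) - P)/2 = 2 + ((v + (v² - 4))*(6 + P) - P)/2 = 2 + ((v + (-4 + v²))*(6 + P) - P)/2 = 2 + ((-4 + v + v²)*(6 + P) - P)/2 = 2 + ((6 + P)*(-4 + v + v²) - P)/2 = 2 + (-P + (6 + P)*(-4 + v + v²))/2 = 2 + (-P/2 + (6 + P)*(-4 + v + v²)/2) = 2 - P/2 + (6 + P)*(-4 + v + v²)/2)
A = -197/3 (A = (124 - 321)/3 = (⅓)*(-197) = -197/3 ≈ -65.667)
M(-9, 12)*A = (-10 + 3*12 + 3*12² - 5/2*(-9) + (½)*(-9)*12 + (½)*(-9)*12²)*(-197/3) = (-10 + 36 + 3*144 + 45/2 - 54 + (½)*(-9)*144)*(-197/3) = (-10 + 36 + 432 + 45/2 - 54 - 648)*(-197/3) = -443/2*(-197/3) = 87271/6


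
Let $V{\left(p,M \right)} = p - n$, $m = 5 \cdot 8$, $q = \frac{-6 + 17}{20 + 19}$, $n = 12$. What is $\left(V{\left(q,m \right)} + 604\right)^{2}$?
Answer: $\frac{533563801}{1521} \approx 3.508 \cdot 10^{5}$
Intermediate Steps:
$q = \frac{11}{39} \approx 0.28205$
$m = 40$
$V{\left(p,M \right)} = -12 + p$ ($V{\left(p,M \right)} = p - 12 = -12 + p$)
$\left(V{\left(q,m \right)} + 604\right)^{2} = \left(\left(-12 + \frac{11}{39}\right) + 604\right)^{2} = \left(- \frac{457}{39} + 604\right)^{2} = \left(\frac{23099}{39}\right)^{2} = \frac{533563801}{1521}$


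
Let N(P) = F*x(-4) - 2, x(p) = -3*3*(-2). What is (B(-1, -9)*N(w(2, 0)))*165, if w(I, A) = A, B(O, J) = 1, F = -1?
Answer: -3300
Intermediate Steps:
x(p) = 18 (x(p) = -9*(-2) = 18)
N(P) = -20 (N(P) = -1*18 - 2 = -18 - 2 = -20)
(B(-1, -9)*N(w(2, 0)))*165 = (1*(-20))*165 = -20*165 = -3300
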